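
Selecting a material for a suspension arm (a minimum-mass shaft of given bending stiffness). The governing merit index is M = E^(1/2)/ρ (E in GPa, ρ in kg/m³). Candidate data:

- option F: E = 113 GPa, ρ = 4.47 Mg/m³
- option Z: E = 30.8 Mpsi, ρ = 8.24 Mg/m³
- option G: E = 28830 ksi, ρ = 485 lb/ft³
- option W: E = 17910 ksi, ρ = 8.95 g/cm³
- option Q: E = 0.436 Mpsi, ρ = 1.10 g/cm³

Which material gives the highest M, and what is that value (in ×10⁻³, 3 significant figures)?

Putting every candidate on a common basis:
  option F: E = 113.0 GPa, ρ = 4470 kg/m³
  option Z: E = 212.4 GPa, ρ = 8240 kg/m³
  option G: E = 198.8 GPa, ρ = 7769 kg/m³
  option W: E = 123.5 GPa, ρ = 8950 kg/m³
  option Q: E = 3.006 GPa, ρ = 1100 kg/m³
  option F: M = 2.38×10⁻³
  option G: M = 1.81×10⁻³
  option Z: M = 1.77×10⁻³
  option Q: M = 1.58×10⁻³
  option W: M = 1.24×10⁻³
Highest index: option F.

option F, M = 2.38×10⁻³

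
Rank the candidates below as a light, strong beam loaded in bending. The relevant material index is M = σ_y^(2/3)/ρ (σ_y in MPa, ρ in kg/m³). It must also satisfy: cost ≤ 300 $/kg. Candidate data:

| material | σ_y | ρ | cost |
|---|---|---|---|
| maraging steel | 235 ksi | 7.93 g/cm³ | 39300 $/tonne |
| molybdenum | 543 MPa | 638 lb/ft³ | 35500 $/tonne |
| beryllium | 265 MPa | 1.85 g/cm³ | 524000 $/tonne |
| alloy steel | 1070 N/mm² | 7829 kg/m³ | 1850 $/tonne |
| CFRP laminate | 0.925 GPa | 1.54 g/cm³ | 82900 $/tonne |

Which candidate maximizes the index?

Screen on constraints: cost ≤ 300 $/kg. Survivors: maraging steel, molybdenum, alloy steel, CFRP laminate.
Convert each candidate to consistent units, then evaluate M:
  maraging steel: σ_y = 1620 MPa, ρ = 7930 kg/m³
  molybdenum: σ_y = 543.0 MPa, ρ = 10220 kg/m³
  alloy steel: σ_y = 1070 MPa, ρ = 7829 kg/m³
  CFRP laminate: σ_y = 925.0 MPa, ρ = 1540 kg/m³
  CFRP laminate: M = 61.6×10⁻³
  maraging steel: M = 17.4×10⁻³
  alloy steel: M = 13.4×10⁻³
  molybdenum: M = 6.51×10⁻³
Highest index: CFRP laminate.

CFRP laminate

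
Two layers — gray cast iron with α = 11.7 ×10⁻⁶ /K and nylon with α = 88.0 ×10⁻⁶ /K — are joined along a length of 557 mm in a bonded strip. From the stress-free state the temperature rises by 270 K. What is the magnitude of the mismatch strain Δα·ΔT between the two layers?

Δα = |11.7 − 88.0|×10⁻⁶/K = 76.3×10⁻⁶/K.
Mismatch strain = Δα·ΔT = 76.3×10⁻⁶ × 270.0 = 0.0206.

0.0206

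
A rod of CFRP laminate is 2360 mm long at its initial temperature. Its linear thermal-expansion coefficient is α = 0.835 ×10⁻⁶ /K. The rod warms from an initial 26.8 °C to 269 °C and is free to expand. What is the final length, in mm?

ΔT = 269 − 26.8 = 242.2 K.
ΔL = α·L₀·ΔT = 0.835×10⁻⁶ × 2360 mm × 242.2 K = 0.477 mm.
L = L₀ + ΔL = 2360 + 0.477 = 2360.5 mm.

2360.5 mm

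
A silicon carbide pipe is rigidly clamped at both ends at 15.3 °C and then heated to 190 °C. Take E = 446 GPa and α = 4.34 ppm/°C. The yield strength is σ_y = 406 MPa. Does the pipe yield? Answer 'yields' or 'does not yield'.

does not yield

ΔT = 174.7 K. Constrained thermal stress σ = E·α·ΔT = 446.0×10³ MPa × 4.34×10⁻⁶ × 174.7 = 338 MPa (compressive).
Compare to σ_y = 406 MPa: σ < σ_y, so it does not yield.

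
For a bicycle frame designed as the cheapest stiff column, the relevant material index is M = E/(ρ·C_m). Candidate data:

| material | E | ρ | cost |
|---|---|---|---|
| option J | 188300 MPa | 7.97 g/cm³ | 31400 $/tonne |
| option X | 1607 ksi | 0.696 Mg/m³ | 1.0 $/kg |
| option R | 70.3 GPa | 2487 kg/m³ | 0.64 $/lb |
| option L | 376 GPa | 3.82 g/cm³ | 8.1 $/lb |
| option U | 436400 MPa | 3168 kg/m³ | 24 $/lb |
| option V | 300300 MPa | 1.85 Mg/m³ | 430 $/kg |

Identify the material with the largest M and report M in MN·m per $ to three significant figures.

option R, M = 20.0 MN·m per $

After converting to SI:
  option J: E = 188.3 GPa, ρ = 7970 kg/m³, cost = 31.40 $/kg
  option X: E = 11.08 GPa, ρ = 696.0 kg/m³, cost = 1.000 $/kg
  option R: E = 70.30 GPa, ρ = 2487 kg/m³, cost = 1.411 $/kg
  option L: E = 376.0 GPa, ρ = 3820 kg/m³, cost = 17.86 $/kg
  option U: E = 436.4 GPa, ρ = 3168 kg/m³, cost = 52.91 $/kg
  option V: E = 300.3 GPa, ρ = 1850 kg/m³, cost = 430.0 $/kg
  option R: M = 20.0 MN·m per $
  option X: M = 15.9 MN·m per $
  option L: M = 5.51 MN·m per $
  option U: M = 2.60 MN·m per $
  option J: M = 0.752 MN·m per $
  option V: M = 0.377 MN·m per $
Highest index: option R.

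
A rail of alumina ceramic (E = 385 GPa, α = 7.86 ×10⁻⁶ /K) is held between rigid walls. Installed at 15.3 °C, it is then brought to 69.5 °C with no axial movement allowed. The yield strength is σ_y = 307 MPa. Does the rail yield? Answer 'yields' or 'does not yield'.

ΔT = 54.20 K. Constrained thermal stress σ = E·α·ΔT = 385.0×10³ MPa × 7.86×10⁻⁶ × 54.20 = 164 MPa (compressive).
Compare to σ_y = 307 MPa: σ < σ_y, so it does not yield.

does not yield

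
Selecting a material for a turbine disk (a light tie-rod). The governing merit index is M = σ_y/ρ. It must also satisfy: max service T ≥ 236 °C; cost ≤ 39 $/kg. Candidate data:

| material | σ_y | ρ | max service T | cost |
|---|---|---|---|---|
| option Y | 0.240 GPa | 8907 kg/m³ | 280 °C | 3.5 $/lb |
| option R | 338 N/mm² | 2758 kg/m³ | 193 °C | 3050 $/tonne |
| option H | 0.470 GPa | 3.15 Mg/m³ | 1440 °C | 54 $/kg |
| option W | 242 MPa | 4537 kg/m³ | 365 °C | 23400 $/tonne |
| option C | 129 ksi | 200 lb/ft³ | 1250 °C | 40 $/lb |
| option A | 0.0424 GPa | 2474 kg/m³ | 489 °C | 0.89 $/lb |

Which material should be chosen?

Screen on constraints: max service T ≥ 236 °C; cost ≤ 39 $/kg. Survivors: option Y, option W, option A.
Convert each candidate to consistent units, then evaluate M:
  option Y: σ_y = 240.0 MPa, ρ = 8907 kg/m³
  option W: σ_y = 242.0 MPa, ρ = 4537 kg/m³
  option A: σ_y = 42.40 MPa, ρ = 2474 kg/m³
  option W: M = 53.3 kN·m/kg
  option Y: M = 26.9 kN·m/kg
  option A: M = 17.1 kN·m/kg
Option W has the largest M.

option W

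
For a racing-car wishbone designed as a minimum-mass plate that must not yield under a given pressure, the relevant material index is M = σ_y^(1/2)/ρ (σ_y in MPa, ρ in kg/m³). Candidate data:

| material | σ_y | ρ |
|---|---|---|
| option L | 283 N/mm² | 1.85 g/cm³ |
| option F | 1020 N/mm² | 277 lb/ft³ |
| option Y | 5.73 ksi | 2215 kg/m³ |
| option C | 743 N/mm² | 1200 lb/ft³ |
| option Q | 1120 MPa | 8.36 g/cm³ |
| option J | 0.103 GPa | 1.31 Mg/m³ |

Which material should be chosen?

option L

Convert each candidate to consistent units, then evaluate M:
  option L: σ_y = 283.0 MPa, ρ = 1850 kg/m³
  option F: σ_y = 1020 MPa, ρ = 4437 kg/m³
  option Y: σ_y = 39.51 MPa, ρ = 2215 kg/m³
  option C: σ_y = 743.0 MPa, ρ = 19220 kg/m³
  option Q: σ_y = 1120 MPa, ρ = 8360 kg/m³
  option J: σ_y = 103.0 MPa, ρ = 1310 kg/m³
  option L: M = 9.09×10⁻³
  option J: M = 7.75×10⁻³
  option F: M = 7.20×10⁻³
  option Q: M = 4.00×10⁻³
  option Y: M = 2.84×10⁻³
  option C: M = 1.42×10⁻³
Option L has the largest M.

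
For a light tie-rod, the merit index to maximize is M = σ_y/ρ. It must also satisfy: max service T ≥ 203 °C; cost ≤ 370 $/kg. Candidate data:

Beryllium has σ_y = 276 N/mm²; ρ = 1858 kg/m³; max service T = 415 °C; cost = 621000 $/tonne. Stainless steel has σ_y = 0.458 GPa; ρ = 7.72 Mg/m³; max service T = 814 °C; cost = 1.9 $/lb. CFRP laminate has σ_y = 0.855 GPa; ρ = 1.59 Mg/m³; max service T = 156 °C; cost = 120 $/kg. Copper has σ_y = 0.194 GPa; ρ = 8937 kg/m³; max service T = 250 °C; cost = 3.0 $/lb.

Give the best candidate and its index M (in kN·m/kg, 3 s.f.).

stainless steel, M = 59.3 kN·m/kg

Screen on constraints: max service T ≥ 203 °C; cost ≤ 370 $/kg. Survivors: stainless steel, copper.
Normalizing units and computing the index:
  stainless steel: σ_y = 458.0 MPa, ρ = 7720 kg/m³
  copper: σ_y = 194.0 MPa, ρ = 8937 kg/m³
  stainless steel: M = 59.3 kN·m/kg
  copper: M = 21.7 kN·m/kg
Highest index: stainless steel.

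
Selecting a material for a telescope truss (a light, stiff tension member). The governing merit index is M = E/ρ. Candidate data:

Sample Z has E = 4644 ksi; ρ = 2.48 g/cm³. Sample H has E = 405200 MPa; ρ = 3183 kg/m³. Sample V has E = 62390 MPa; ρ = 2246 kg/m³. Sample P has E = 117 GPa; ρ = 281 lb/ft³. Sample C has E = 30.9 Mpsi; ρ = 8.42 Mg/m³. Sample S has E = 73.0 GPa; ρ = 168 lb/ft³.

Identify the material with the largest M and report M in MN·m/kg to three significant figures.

sample H, M = 127 MN·m/kg

Putting every candidate on a common basis:
  sample Z: E = 32.02 GPa, ρ = 2480 kg/m³
  sample H: E = 405.2 GPa, ρ = 3183 kg/m³
  sample V: E = 62.39 GPa, ρ = 2246 kg/m³
  sample P: E = 117.0 GPa, ρ = 4501 kg/m³
  sample C: E = 213.0 GPa, ρ = 8420 kg/m³
  sample S: E = 73.00 GPa, ρ = 2691 kg/m³
  sample H: M = 127 MN·m/kg
  sample V: M = 27.8 MN·m/kg
  sample S: M = 27.1 MN·m/kg
  sample P: M = 26.0 MN·m/kg
  sample C: M = 25.3 MN·m/kg
  sample Z: M = 12.9 MN·m/kg
The maximum is for sample H.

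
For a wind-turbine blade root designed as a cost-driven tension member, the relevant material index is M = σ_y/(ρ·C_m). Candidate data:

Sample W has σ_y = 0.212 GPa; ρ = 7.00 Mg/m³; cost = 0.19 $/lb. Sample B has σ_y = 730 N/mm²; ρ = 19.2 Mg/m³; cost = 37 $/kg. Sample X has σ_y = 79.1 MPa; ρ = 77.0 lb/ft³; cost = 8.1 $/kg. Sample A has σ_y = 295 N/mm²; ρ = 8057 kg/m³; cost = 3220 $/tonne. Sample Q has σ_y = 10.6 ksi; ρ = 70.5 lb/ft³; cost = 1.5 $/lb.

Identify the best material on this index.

After converting to SI:
  sample W: σ_y = 212.0 MPa, ρ = 7000 kg/m³, cost = 0.4189 $/kg
  sample B: σ_y = 730.0 MPa, ρ = 19200 kg/m³, cost = 37.00 $/kg
  sample X: σ_y = 79.10 MPa, ρ = 1233 kg/m³, cost = 8.100 $/kg
  sample A: σ_y = 295.0 MPa, ρ = 8057 kg/m³, cost = 3.220 $/kg
  sample Q: σ_y = 73.08 MPa, ρ = 1129 kg/m³, cost = 3.307 $/kg
  sample W: M = 72.3 kN·m per $
  sample Q: M = 19.6 kN·m per $
  sample A: M = 11.4 kN·m per $
  sample X: M = 7.92 kN·m per $
  sample B: M = 1.03 kN·m per $
The maximum is for sample W.

sample W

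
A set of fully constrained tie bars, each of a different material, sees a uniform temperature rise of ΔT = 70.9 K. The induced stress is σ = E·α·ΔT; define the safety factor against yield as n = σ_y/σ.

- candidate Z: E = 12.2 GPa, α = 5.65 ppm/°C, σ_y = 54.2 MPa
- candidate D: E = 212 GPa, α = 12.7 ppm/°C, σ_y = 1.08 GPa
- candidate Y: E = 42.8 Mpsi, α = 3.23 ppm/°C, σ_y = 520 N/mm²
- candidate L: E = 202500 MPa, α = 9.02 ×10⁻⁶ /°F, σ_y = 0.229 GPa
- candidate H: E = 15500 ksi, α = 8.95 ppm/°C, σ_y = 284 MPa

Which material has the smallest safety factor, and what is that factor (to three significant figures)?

Per material, after unit conversion:
  candidate Z: E = 12.20, α = 5.65, σ_y = 54.20 → σ = 4.89 MPa, n = 11.1
  candidate D: E = 212.0, α = 12.7, σ_y = 1080 → σ = 191 MPa, n = 5.66
  candidate Y: E = 295.1, α = 3.23, σ_y = 520.0 → σ = 67.6 MPa, n = 7.69
  candidate L: E = 202.5, α = 16.2, σ_y = 229.0 → σ = 233 MPa, n = 0.982
  candidate H: E = 106.9, α = 8.95, σ_y = 284.0 → σ = 67.8 MPa, n = 4.19
Candidate L has the lowest safety factor, n = 0.982.

candidate L, n = 0.982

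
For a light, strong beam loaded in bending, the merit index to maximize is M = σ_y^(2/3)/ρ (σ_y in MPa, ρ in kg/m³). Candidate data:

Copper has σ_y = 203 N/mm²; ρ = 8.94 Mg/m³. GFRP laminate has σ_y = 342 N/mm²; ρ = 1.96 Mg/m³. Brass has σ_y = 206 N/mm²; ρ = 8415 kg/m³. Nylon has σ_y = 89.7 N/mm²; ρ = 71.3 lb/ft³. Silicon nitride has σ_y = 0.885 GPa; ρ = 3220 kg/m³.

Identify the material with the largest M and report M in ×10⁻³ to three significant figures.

silicon nitride, M = 28.6×10⁻³

Normalizing units and computing the index:
  copper: σ_y = 203.0 MPa, ρ = 8940 kg/m³
  GFRP laminate: σ_y = 342.0 MPa, ρ = 1960 kg/m³
  brass: σ_y = 206.0 MPa, ρ = 8415 kg/m³
  nylon: σ_y = 89.70 MPa, ρ = 1142 kg/m³
  silicon nitride: σ_y = 885.0 MPa, ρ = 3220 kg/m³
  silicon nitride: M = 28.6×10⁻³
  GFRP laminate: M = 25.0×10⁻³
  nylon: M = 17.5×10⁻³
  brass: M = 4.14×10⁻³
  copper: M = 3.86×10⁻³
The maximum is for silicon nitride.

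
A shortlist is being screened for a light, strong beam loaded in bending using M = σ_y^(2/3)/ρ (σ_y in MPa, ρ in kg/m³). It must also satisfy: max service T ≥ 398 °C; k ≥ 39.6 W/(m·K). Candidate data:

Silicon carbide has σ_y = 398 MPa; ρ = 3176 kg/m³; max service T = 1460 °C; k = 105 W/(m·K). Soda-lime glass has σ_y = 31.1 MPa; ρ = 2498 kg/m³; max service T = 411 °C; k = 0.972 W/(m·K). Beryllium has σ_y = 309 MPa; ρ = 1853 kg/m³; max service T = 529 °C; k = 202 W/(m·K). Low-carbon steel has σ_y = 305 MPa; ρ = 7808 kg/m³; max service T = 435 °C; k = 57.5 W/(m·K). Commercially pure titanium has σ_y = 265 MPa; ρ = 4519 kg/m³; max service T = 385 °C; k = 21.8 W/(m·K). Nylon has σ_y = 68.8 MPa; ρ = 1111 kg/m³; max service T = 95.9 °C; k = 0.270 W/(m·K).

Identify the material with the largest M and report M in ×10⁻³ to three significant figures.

beryllium, M = 24.7×10⁻³

Screen on constraints: max service T ≥ 398 °C; k ≥ 39.6 W/(m·K). Survivors: silicon carbide, beryllium, low-carbon steel.
Evaluate M for each candidate:
  beryllium: M = 24.7×10⁻³
  silicon carbide: M = 17.0×10⁻³
  low-carbon steel: M = 5.80×10⁻³
Beryllium has the largest M.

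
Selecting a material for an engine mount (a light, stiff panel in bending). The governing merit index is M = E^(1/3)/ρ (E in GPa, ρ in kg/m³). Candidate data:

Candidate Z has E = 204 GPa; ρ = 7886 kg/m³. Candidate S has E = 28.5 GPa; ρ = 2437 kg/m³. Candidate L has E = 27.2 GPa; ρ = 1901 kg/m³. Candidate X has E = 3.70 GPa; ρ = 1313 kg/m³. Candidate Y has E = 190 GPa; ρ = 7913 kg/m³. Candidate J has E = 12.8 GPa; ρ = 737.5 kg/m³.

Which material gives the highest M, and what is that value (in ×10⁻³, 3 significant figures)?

Evaluate M for each candidate:
  candidate J: M = 3.17×10⁻³
  candidate L: M = 1.58×10⁻³
  candidate S: M = 1.25×10⁻³
  candidate X: M = 1.18×10⁻³
  candidate Z: M = 0.746×10⁻³
  candidate Y: M = 0.727×10⁻³
Candidate J has the largest M.

candidate J, M = 3.17×10⁻³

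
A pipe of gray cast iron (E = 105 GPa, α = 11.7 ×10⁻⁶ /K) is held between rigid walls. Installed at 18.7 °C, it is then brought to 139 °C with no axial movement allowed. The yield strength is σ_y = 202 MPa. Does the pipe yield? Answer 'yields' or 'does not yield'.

does not yield

ΔT = 120.3 K. Constrained thermal stress σ = E·α·ΔT = 105.0×10³ MPa × 11.7×10⁻⁶ × 120.3 = 148 MPa (compressive).
Compare to σ_y = 202 MPa: σ < σ_y, so it does not yield.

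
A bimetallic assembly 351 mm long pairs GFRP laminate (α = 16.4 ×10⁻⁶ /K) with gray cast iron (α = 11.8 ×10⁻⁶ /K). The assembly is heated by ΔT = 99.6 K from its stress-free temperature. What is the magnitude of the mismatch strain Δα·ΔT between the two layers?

Δα = |16.4 − 11.8|×10⁻⁶/K = 4.60×10⁻⁶/K.
Mismatch strain = Δα·ΔT = 4.60×10⁻⁶ × 99.6 = 4.58×10⁻⁴.

4.58×10⁻⁴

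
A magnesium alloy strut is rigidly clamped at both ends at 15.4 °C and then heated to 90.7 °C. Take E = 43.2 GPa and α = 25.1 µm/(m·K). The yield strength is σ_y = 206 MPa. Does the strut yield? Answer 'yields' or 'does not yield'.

ΔT = 75.30 K. Constrained thermal stress σ = E·α·ΔT = 43.20×10³ MPa × 25.1×10⁻⁶ × 75.30 = 81.6 MPa (compressive).
Compare to σ_y = 206 MPa: σ < σ_y, so it does not yield.

does not yield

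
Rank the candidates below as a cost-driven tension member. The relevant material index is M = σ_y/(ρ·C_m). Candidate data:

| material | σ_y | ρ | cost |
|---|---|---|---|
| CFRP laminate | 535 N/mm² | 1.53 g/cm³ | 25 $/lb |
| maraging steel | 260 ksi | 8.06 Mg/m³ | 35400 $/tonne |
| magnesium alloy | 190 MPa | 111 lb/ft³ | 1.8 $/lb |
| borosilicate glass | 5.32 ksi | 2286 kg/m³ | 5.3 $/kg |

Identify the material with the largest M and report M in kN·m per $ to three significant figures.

In SI units:
  CFRP laminate: σ_y = 535.0 MPa, ρ = 1530 kg/m³, cost = 55.11 $/kg
  maraging steel: σ_y = 1793 MPa, ρ = 8060 kg/m³, cost = 35.40 $/kg
  magnesium alloy: σ_y = 190.0 MPa, ρ = 1778 kg/m³, cost = 3.968 $/kg
  borosilicate glass: σ_y = 36.68 MPa, ρ = 2286 kg/m³, cost = 5.300 $/kg
  magnesium alloy: M = 26.9 kN·m per $
  CFRP laminate: M = 6.34 kN·m per $
  maraging steel: M = 6.28 kN·m per $
  borosilicate glass: M = 3.03 kN·m per $
The maximum is for magnesium alloy.

magnesium alloy, M = 26.9 kN·m per $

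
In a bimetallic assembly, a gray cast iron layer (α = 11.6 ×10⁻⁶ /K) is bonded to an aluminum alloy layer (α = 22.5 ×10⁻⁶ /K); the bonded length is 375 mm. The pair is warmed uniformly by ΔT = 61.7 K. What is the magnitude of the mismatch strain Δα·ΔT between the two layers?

Δα = |11.6 − 22.5|×10⁻⁶/K = 10.9×10⁻⁶/K.
Mismatch strain = Δα·ΔT = 10.9×10⁻⁶ × 61.7 = 6.73×10⁻⁴.

6.73×10⁻⁴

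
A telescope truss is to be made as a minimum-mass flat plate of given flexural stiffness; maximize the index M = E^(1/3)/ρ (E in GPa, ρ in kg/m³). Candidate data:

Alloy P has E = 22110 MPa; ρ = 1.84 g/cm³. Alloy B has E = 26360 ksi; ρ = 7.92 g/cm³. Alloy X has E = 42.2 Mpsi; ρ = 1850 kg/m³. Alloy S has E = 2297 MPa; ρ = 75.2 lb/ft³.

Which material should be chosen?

alloy X

Normalizing units and computing the index:
  alloy P: E = 22.11 GPa, ρ = 1840 kg/m³
  alloy B: E = 181.7 GPa, ρ = 7920 kg/m³
  alloy X: E = 291.0 GPa, ρ = 1850 kg/m³
  alloy S: E = 2.297 GPa, ρ = 1205 kg/m³
  alloy X: M = 3.58×10⁻³
  alloy P: M = 1.53×10⁻³
  alloy S: M = 1.10×10⁻³
  alloy B: M = 0.715×10⁻³
Alloy X ranks first.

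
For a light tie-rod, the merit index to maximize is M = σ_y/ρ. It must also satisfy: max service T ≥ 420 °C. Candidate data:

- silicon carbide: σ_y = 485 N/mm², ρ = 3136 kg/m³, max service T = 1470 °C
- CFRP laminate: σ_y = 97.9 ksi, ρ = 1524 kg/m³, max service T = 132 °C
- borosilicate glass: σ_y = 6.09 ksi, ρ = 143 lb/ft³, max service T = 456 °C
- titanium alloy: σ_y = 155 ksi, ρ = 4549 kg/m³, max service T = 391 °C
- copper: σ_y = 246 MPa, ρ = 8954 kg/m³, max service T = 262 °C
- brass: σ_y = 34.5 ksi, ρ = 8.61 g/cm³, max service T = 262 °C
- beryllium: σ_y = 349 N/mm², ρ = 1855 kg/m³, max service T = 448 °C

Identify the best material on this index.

Screen on constraints: max service T ≥ 420 °C. Survivors: silicon carbide, borosilicate glass, beryllium.
Normalizing units and computing the index:
  silicon carbide: σ_y = 485.0 MPa, ρ = 3136 kg/m³
  borosilicate glass: σ_y = 41.99 MPa, ρ = 2291 kg/m³
  beryllium: σ_y = 349.0 MPa, ρ = 1855 kg/m³
  beryllium: M = 188 kN·m/kg
  silicon carbide: M = 155 kN·m/kg
  borosilicate glass: M = 18.3 kN·m/kg
Beryllium has the largest M.

beryllium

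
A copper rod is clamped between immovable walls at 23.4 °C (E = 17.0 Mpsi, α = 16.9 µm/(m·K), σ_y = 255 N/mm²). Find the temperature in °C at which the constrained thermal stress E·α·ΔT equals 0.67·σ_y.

E = 17.0 Mpsi = 117.2 GPa.
σ_y = 255 N/mm² = 255.0 MPa.
E·α·ΔT = 170.9 MPa ⇒ ΔT = 170.9 / (117.2×10³ × 16.9×10⁻⁶) = 86.25 K.
T = 23.4 + 86.25 = 109.7 °C.

110 °C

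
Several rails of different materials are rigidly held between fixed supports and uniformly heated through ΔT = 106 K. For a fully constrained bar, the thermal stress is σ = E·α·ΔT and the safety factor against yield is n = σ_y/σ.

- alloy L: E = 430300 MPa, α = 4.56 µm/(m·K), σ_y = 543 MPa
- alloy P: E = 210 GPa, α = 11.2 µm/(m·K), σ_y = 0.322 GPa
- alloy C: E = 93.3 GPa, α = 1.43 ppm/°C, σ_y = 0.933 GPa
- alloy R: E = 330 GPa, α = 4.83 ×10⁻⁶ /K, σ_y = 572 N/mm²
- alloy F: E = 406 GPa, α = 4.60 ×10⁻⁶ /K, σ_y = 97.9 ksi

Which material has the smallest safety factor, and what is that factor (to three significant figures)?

Converting E to GPa, α to ×10⁻⁶/K, σ_y to MPa, then σ and n for each:
  alloy L: E = 430.3, α = 4.56, σ_y = 543.0 → σ = 208 MPa, n = 2.61
  alloy P: E = 210.0, α = 11.2, σ_y = 322.0 → σ = 249 MPa, n = 1.29
  alloy C: E = 93.30, α = 1.43, σ_y = 933.0 → σ = 14.1 MPa, n = 66.0
  alloy R: E = 330.0, α = 4.83, σ_y = 572.0 → σ = 169 MPa, n = 3.39
  alloy F: E = 406.0, α = 4.60, σ_y = 675.0 → σ = 198 MPa, n = 3.41
Smallest n: alloy P with n = 1.29.

alloy P, n = 1.29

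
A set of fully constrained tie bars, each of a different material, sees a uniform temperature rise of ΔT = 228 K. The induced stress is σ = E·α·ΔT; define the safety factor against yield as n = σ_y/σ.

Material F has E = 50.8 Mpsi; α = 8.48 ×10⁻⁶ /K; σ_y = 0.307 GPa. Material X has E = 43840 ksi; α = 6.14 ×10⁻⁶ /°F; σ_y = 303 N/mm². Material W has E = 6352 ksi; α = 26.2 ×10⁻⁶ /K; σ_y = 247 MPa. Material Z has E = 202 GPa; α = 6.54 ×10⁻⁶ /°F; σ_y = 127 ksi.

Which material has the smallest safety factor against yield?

Per material, after unit conversion:
  material F: E = 350.3, α = 8.48, σ_y = 307.0 → σ = 677 MPa, n = 0.453
  material X: E = 302.3, α = 11.1, σ_y = 303.0 → σ = 762 MPa, n = 0.398
  material W: E = 43.80, α = 26.2, σ_y = 247.0 → σ = 262 MPa, n = 0.944
  material Z: E = 202.0, α = 11.8, σ_y = 875.6 → σ = 542 MPa, n = 1.62
Material X has the lowest safety factor, n = 0.398.

material X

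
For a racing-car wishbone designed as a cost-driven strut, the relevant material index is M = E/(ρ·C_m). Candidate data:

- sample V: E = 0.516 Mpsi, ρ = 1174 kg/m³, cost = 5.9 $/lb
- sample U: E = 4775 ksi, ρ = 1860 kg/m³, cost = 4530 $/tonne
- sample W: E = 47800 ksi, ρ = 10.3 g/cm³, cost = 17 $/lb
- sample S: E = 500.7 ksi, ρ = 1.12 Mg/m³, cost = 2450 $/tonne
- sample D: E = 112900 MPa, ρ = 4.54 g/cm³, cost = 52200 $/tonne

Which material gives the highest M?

Normalizing units and computing the index:
  sample V: E = 3.558 GPa, ρ = 1174 kg/m³, cost = 13.01 $/kg
  sample U: E = 32.92 GPa, ρ = 1860 kg/m³, cost = 4.530 $/kg
  sample W: E = 329.6 GPa, ρ = 10300 kg/m³, cost = 37.48 $/kg
  sample S: E = 3.452 GPa, ρ = 1120 kg/m³, cost = 2.450 $/kg
  sample D: E = 112.9 GPa, ρ = 4540 kg/m³, cost = 52.20 $/kg
  sample U: M = 3.91 MN·m per $
  sample S: M = 1.26 MN·m per $
  sample W: M = 0.854 MN·m per $
  sample D: M = 0.476 MN·m per $
  sample V: M = 0.233 MN·m per $
Highest index: sample U.

sample U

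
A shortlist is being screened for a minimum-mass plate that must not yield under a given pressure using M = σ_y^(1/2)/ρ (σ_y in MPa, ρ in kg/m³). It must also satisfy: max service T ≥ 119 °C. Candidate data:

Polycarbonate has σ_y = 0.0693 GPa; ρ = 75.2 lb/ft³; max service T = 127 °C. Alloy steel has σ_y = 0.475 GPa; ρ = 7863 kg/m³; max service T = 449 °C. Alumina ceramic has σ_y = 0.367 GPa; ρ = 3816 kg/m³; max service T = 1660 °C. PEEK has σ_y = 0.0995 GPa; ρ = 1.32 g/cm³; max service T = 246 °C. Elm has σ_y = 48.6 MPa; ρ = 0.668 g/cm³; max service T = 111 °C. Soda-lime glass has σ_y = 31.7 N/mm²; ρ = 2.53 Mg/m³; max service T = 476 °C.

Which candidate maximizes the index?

PEEK

Screen on constraints: max service T ≥ 119 °C. Survivors: polycarbonate, alloy steel, alumina ceramic, PEEK, soda-lime glass.
Putting every candidate on a common basis:
  polycarbonate: σ_y = 69.30 MPa, ρ = 1205 kg/m³
  alloy steel: σ_y = 475.0 MPa, ρ = 7863 kg/m³
  alumina ceramic: σ_y = 367.0 MPa, ρ = 3816 kg/m³
  PEEK: σ_y = 99.50 MPa, ρ = 1320 kg/m³
  soda-lime glass: σ_y = 31.70 MPa, ρ = 2530 kg/m³
  PEEK: M = 7.56×10⁻³
  polycarbonate: M = 6.91×10⁻³
  alumina ceramic: M = 5.02×10⁻³
  alloy steel: M = 2.77×10⁻³
  soda-lime glass: M = 2.23×10⁻³
Highest index: PEEK.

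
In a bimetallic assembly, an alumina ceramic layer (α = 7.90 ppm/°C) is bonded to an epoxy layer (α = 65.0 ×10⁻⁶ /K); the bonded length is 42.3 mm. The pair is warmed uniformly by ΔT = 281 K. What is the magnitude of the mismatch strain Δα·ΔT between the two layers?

0.0160

Δα = |7.90 − 65.0|×10⁻⁶/K = 57.1×10⁻⁶/K.
Mismatch strain = Δα·ΔT = 57.1×10⁻⁶ × 281.0 = 0.0160.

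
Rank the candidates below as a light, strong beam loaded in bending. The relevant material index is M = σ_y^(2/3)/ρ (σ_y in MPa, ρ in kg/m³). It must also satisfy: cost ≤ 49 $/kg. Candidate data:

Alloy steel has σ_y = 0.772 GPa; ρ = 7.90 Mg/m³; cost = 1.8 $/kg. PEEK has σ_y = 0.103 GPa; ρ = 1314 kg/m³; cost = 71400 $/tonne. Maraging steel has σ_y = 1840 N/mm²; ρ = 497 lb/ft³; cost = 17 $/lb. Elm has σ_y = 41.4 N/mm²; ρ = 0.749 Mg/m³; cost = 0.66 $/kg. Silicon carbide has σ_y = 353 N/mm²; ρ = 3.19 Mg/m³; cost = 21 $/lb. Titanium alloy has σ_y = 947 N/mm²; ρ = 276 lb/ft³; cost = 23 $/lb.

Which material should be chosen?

Screen on constraints: cost ≤ 49 $/kg. Survivors: alloy steel, maraging steel, elm, silicon carbide.
In SI units:
  alloy steel: σ_y = 772.0 MPa, ρ = 7900 kg/m³
  maraging steel: σ_y = 1840 MPa, ρ = 7961 kg/m³
  elm: σ_y = 41.40 MPa, ρ = 749.0 kg/m³
  silicon carbide: σ_y = 353.0 MPa, ρ = 3190 kg/m³
  maraging steel: M = 18.9×10⁻³
  elm: M = 16.0×10⁻³
  silicon carbide: M = 15.7×10⁻³
  alloy steel: M = 10.7×10⁻³
Maraging steel ranks first.

maraging steel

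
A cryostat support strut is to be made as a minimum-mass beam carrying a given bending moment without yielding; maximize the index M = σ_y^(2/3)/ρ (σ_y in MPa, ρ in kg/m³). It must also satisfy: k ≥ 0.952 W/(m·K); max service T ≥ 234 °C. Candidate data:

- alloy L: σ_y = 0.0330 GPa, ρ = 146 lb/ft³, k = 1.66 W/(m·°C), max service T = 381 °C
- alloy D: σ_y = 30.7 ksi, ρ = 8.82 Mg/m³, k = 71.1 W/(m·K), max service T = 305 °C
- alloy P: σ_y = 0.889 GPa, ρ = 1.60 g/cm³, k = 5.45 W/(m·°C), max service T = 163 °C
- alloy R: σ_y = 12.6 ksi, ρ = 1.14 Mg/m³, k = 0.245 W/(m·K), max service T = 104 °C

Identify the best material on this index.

alloy L

Screen on constraints: k ≥ 0.952 W/(m·K); max service T ≥ 234 °C. Survivors: alloy L, alloy D.
Convert each candidate to consistent units, then evaluate M:
  alloy L: σ_y = 33.00 MPa, ρ = 2339 kg/m³
  alloy D: σ_y = 211.7 MPa, ρ = 8820 kg/m³
  alloy L: M = 4.40×10⁻³
  alloy D: M = 4.03×10⁻³
Highest index: alloy L.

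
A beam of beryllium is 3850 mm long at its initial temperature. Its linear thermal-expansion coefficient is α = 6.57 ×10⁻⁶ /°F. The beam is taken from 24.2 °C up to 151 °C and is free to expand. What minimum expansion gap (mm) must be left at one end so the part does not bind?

5.77 mm

Convert α: 6.57×10⁻⁶/°F × (9/5) = 11.8×10⁻⁶/K.
ΔT = 151 − 24.2 = 126.8 K.
ΔL = α·L₀·ΔT = 11.8×10⁻⁶ × 3850 mm × 126.8 K = 5.77 mm.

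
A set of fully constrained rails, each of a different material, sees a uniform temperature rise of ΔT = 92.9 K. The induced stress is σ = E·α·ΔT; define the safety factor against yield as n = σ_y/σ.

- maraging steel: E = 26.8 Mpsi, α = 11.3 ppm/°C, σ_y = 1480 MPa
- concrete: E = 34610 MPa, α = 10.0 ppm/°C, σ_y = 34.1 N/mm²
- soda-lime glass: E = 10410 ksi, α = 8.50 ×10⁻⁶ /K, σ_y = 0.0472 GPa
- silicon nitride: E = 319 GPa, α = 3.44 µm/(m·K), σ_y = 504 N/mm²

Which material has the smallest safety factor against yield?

soda-lime glass

Converting E to GPa, α to ×10⁻⁶/K, σ_y to MPa, then σ and n for each:
  maraging steel: E = 184.8, α = 11.3, σ_y = 1480 → σ = 194 MPa, n = 7.63
  concrete: E = 34.61, α = 10.0, σ_y = 34.10 → σ = 32.2 MPa, n = 1.06
  soda-lime glass: E = 71.77, α = 8.50, σ_y = 47.20 → σ = 56.7 MPa, n = 0.833
  silicon nitride: E = 319.0, α = 3.44, σ_y = 504.0 → σ = 102 MPa, n = 4.94
Soda-lime glass has the lowest safety factor, n = 0.833.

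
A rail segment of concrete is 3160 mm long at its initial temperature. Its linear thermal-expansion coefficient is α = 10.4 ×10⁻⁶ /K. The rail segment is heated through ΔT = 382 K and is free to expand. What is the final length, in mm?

ΔL = α·L₀·ΔT = 10.4×10⁻⁶ × 3160 mm × 382.0 K = 12.6 mm.
L = L₀ + ΔL = 3160 + 12.6 = 3172.6 mm.

3172.6 mm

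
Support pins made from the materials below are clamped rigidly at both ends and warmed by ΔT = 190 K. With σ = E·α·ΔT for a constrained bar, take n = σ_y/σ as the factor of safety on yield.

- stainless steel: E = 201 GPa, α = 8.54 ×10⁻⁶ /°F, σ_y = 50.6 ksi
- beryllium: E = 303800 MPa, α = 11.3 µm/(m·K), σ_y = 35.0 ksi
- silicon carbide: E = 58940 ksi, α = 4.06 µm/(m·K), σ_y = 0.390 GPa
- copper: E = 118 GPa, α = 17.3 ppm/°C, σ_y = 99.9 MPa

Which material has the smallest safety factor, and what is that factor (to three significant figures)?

copper, n = 0.258

Converting E to GPa, α to ×10⁻⁶/K, σ_y to MPa, then σ and n for each:
  stainless steel: E = 201.0, α = 15.4, σ_y = 348.9 → σ = 587 MPa, n = 0.594
  beryllium: E = 303.8, α = 11.3, σ_y = 241.3 → σ = 652 MPa, n = 0.370
  silicon carbide: E = 406.4, α = 4.06, σ_y = 390.0 → σ = 313 MPa, n = 1.24
  copper: E = 118.0, α = 17.3, σ_y = 99.90 → σ = 388 MPa, n = 0.258
Smallest n: copper with n = 0.258.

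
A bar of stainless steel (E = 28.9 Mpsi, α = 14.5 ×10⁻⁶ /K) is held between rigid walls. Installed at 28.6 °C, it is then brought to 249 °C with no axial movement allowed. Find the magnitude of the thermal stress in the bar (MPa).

E = 28.9 Mpsi = 199.3 GPa.
ΔT = 220.4 K. Constrained thermal stress σ = E·α·ΔT = 199.3×10³ MPa × 14.5×10⁻⁶ × 220.4 = 637 MPa (compressive).

637 MPa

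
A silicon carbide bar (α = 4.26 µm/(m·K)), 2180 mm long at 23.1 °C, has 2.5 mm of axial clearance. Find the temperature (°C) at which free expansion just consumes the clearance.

292 °C

α·L₀·ΔT = 2.5 mm ⇒ ΔT = 2.5 / (4.26×10⁻⁶ × 2180.0) = 269.2 K.
T = 23.1 + 269.2 = 292.3 °C.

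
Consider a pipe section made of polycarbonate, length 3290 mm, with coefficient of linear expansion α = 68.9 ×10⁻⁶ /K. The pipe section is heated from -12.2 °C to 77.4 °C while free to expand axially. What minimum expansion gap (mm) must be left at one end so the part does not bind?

ΔT = 77.4 − (-12.2) = 89.60 K.
ΔL = α·L₀·ΔT = 68.9×10⁻⁶ × 3290 mm × 89.60 K = 20.3 mm.

20.3 mm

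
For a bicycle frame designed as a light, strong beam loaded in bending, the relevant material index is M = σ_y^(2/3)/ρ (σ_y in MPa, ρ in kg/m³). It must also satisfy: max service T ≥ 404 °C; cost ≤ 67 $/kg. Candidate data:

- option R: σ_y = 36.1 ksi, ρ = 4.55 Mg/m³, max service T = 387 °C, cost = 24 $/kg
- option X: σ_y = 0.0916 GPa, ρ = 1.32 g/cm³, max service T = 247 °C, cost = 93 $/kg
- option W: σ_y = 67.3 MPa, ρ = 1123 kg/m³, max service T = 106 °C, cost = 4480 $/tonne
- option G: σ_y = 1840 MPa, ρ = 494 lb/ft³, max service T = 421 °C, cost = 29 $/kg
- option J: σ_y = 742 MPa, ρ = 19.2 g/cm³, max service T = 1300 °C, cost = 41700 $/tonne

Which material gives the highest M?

Screen on constraints: max service T ≥ 404 °C; cost ≤ 67 $/kg. Survivors: option G, option J.
Convert each candidate to consistent units, then evaluate M:
  option G: σ_y = 1840 MPa, ρ = 7913 kg/m³
  option J: σ_y = 742.0 MPa, ρ = 19200 kg/m³
  option G: M = 19.0×10⁻³
  option J: M = 4.27×10⁻³
The maximum is for option G.

option G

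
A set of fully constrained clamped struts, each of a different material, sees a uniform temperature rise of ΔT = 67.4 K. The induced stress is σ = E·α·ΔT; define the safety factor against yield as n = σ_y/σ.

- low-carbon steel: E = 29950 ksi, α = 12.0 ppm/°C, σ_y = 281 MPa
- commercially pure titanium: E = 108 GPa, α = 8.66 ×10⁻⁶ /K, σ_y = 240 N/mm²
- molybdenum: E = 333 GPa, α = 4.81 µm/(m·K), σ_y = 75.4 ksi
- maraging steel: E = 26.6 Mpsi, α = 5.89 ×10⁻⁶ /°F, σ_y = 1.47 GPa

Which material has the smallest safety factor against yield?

In consistent units (E in GPa, α in ×10⁻⁶/K, σ_y in MPa):
  low-carbon steel: E = 206.5, α = 12.0, σ_y = 281.0 → σ = 167 MPa, n = 1.68
  commercially pure titanium: E = 108.0, α = 8.66, σ_y = 240.0 → σ = 63.0 MPa, n = 3.81
  molybdenum: E = 333.0, α = 4.81, σ_y = 519.9 → σ = 108 MPa, n = 4.82
  maraging steel: E = 183.4, α = 10.6, σ_y = 1470 → σ = 131 MPa, n = 11.2
Low-carbon steel has the lowest safety factor, n = 1.68.

low-carbon steel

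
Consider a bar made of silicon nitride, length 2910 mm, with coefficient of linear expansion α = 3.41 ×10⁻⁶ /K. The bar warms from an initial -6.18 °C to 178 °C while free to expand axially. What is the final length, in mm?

2911.8 mm

ΔT = 178 − (-6.18) = 184.2 K.
ΔL = α·L₀·ΔT = 3.41×10⁻⁶ × 2910 mm × 184.2 K = 1.83 mm.
L = L₀ + ΔL = 2910 + 1.83 = 2911.8 mm.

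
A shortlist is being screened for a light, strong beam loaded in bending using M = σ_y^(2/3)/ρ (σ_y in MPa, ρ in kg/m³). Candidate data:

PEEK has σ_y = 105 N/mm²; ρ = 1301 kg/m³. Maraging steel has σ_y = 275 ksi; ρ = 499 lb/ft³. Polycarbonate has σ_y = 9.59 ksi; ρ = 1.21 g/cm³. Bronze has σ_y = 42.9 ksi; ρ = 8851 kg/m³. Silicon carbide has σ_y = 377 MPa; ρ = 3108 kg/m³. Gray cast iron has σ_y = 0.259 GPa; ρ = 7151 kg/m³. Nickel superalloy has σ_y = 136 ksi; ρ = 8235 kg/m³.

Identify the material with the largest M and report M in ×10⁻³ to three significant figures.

maraging steel, M = 19.2×10⁻³

Normalizing units and computing the index:
  PEEK: σ_y = 105.0 MPa, ρ = 1301 kg/m³
  maraging steel: σ_y = 1896 MPa, ρ = 7993 kg/m³
  polycarbonate: σ_y = 66.12 MPa, ρ = 1210 kg/m³
  bronze: σ_y = 295.8 MPa, ρ = 8851 kg/m³
  silicon carbide: σ_y = 377.0 MPa, ρ = 3108 kg/m³
  gray cast iron: σ_y = 259.0 MPa, ρ = 7151 kg/m³
  nickel superalloy: σ_y = 937.7 MPa, ρ = 8235 kg/m³
  maraging steel: M = 19.2×10⁻³
  PEEK: M = 17.1×10⁻³
  silicon carbide: M = 16.8×10⁻³
  polycarbonate: M = 13.5×10⁻³
  nickel superalloy: M = 11.6×10⁻³
  gray cast iron: M = 5.68×10⁻³
  bronze: M = 5.02×10⁻³
Maraging steel has the largest M.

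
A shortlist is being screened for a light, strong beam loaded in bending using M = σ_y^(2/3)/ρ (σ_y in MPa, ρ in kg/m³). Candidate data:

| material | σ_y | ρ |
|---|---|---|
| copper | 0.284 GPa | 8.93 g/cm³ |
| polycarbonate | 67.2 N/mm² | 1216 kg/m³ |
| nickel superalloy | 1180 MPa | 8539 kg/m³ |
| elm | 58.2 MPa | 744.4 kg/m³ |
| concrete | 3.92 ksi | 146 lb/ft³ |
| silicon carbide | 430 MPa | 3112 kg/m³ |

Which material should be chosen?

Normalizing units and computing the index:
  copper: σ_y = 284.0 MPa, ρ = 8930 kg/m³
  polycarbonate: σ_y = 67.20 MPa, ρ = 1216 kg/m³
  nickel superalloy: σ_y = 1180 MPa, ρ = 8539 kg/m³
  elm: σ_y = 58.20 MPa, ρ = 744.4 kg/m³
  concrete: σ_y = 27.03 MPa, ρ = 2339 kg/m³
  silicon carbide: σ_y = 430.0 MPa, ρ = 3112 kg/m³
  elm: M = 20.2×10⁻³
  silicon carbide: M = 18.3×10⁻³
  polycarbonate: M = 13.6×10⁻³
  nickel superalloy: M = 13.1×10⁻³
  copper: M = 4.84×10⁻³
  concrete: M = 3.85×10⁻³
Elm ranks first.

elm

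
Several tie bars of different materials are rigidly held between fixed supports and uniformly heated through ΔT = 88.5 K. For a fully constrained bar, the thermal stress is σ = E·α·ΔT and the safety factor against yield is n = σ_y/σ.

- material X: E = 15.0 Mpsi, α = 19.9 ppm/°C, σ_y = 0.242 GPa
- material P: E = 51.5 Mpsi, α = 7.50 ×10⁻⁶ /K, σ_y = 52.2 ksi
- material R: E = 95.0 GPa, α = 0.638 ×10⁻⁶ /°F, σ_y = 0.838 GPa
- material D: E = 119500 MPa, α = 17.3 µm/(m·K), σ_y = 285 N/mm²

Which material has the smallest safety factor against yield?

material X

Per material, after unit conversion:
  material X: E = 103.4, α = 19.9, σ_y = 242.0 → σ = 182 MPa, n = 1.33
  material P: E = 355.1, α = 7.50, σ_y = 359.9 → σ = 236 MPa, n = 1.53
  material R: E = 95.00, α = 1.15, σ_y = 838.0 → σ = 9.66 MPa, n = 86.8
  material D: E = 119.5, α = 17.3, σ_y = 285.0 → σ = 183 MPa, n = 1.56
The minimum is material X at n = 1.33.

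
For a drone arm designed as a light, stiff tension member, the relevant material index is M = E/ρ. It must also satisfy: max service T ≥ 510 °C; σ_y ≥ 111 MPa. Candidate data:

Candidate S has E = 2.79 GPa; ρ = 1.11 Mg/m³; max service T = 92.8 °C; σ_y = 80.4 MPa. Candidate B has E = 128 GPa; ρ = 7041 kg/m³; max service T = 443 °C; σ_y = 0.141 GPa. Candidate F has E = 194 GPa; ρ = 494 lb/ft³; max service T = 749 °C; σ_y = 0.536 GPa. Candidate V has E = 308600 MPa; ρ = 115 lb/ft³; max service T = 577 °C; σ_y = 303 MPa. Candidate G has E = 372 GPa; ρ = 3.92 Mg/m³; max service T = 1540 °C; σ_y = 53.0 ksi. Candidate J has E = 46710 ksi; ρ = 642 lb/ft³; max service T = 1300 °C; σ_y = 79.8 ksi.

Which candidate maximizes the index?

Screen on constraints: max service T ≥ 510 °C; σ_y ≥ 111 MPa. Survivors: candidate F, candidate V, candidate G, candidate J.
Normalizing units and computing the index:
  candidate F: E = 194.0 GPa, ρ = 7913 kg/m³
  candidate V: E = 308.6 GPa, ρ = 1842 kg/m³
  candidate G: E = 372.0 GPa, ρ = 3920 kg/m³
  candidate J: E = 322.1 GPa, ρ = 10280 kg/m³
  candidate V: M = 168 MN·m/kg
  candidate G: M = 94.9 MN·m/kg
  candidate J: M = 31.3 MN·m/kg
  candidate F: M = 24.5 MN·m/kg
The maximum is for candidate V.

candidate V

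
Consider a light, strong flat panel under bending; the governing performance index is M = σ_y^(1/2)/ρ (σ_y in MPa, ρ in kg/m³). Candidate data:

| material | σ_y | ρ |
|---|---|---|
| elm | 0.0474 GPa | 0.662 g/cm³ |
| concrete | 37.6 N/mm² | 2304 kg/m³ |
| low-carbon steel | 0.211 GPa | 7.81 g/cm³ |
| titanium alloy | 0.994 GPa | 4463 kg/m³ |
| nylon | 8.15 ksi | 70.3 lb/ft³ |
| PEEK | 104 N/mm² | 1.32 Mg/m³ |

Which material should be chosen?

elm

Putting every candidate on a common basis:
  elm: σ_y = 47.40 MPa, ρ = 662.0 kg/m³
  concrete: σ_y = 37.60 MPa, ρ = 2304 kg/m³
  low-carbon steel: σ_y = 211.0 MPa, ρ = 7810 kg/m³
  titanium alloy: σ_y = 994.0 MPa, ρ = 4463 kg/m³
  nylon: σ_y = 56.19 MPa, ρ = 1126 kg/m³
  PEEK: σ_y = 104.0 MPa, ρ = 1320 kg/m³
  elm: M = 10.4×10⁻³
  PEEK: M = 7.73×10⁻³
  titanium alloy: M = 7.06×10⁻³
  nylon: M = 6.66×10⁻³
  concrete: M = 2.66×10⁻³
  low-carbon steel: M = 1.86×10⁻³
Elm has the largest M.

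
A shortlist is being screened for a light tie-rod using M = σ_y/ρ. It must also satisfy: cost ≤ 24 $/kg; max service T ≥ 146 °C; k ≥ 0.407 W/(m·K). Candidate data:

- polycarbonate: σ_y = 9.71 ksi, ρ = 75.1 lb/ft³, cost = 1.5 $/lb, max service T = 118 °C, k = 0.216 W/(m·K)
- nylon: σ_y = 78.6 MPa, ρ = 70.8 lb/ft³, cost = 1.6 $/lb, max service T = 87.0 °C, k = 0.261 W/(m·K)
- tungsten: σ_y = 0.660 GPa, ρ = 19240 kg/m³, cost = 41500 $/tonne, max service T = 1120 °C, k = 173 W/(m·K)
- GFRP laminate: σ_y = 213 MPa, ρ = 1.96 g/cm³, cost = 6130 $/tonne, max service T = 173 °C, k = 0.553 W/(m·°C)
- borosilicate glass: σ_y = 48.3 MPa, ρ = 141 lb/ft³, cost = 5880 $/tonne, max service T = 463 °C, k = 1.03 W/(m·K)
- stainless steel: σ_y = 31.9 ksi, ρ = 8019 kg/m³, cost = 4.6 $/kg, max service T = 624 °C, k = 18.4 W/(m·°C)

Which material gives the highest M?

Screen on constraints: cost ≤ 24 $/kg; max service T ≥ 146 °C; k ≥ 0.407 W/(m·K). Survivors: GFRP laminate, borosilicate glass, stainless steel.
Putting every candidate on a common basis:
  GFRP laminate: σ_y = 213.0 MPa, ρ = 1960 kg/m³
  borosilicate glass: σ_y = 48.30 MPa, ρ = 2259 kg/m³
  stainless steel: σ_y = 219.9 MPa, ρ = 8019 kg/m³
  GFRP laminate: M = 109 kN·m/kg
  stainless steel: M = 27.4 kN·m/kg
  borosilicate glass: M = 21.4 kN·m/kg
The maximum is for GFRP laminate.

GFRP laminate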